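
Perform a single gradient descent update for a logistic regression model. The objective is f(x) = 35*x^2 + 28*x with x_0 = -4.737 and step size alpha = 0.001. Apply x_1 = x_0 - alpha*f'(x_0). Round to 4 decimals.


We compute the gradient at x_0 and apply the update.
f'(x) = 70*x + 28
f'(-4.737) = 70*-4.737 + 28 = -303.59
x_1 = -4.737 - 0.001*-303.59 = -4.4334


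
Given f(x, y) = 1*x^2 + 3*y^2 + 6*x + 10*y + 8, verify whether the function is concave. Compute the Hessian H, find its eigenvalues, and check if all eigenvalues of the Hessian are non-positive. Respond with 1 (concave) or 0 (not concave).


The Hessian of f(x,y) = 1*x^2 + 3*y^2 + 6*x + 10*y + 8 is:
H = [[2, 0], [0, 6]]
Trace = 2 + 6 = 8
Determinant = 2*6 - (0)^2 = 12
Discriminant = (8)^2 - 4*12 = 16.0
Eigenvalues: lambda_1 = 2.0, lambda_2 = 6.0
The function is not concave.

0


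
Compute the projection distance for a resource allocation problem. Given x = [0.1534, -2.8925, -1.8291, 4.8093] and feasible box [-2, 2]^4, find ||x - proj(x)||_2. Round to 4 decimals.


Project each component onto [-2, 2].
clip(0.1534) = 0.1534, clip(-2.8925) = -2.0, clip(-1.8291) = -1.8291, clip(4.8093) = 2.0
Projection = [0.1534, -2.0, -1.8291, 2.0]
Squared diffs: [0.0, 0.7966, 0.0, 7.8922]
Distance = sqrt(8.6888) = 2.9477


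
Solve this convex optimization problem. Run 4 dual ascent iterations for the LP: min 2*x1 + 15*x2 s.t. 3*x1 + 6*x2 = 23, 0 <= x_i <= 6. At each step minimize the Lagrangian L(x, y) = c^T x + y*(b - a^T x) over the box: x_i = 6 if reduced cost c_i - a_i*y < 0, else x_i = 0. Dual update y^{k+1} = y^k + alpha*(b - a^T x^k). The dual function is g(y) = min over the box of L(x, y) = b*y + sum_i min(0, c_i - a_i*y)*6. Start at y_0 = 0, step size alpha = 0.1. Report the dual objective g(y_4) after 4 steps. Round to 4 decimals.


Dual ascent for LP: min 2*x1 + 15*x2, 3*x1 + 6*x2 = 23, 0 <= x_i <= 6
Step 1: y^k = 0.0, reduced costs: (2.0, 15.0)
  x^k = (0.0, 0.0), subgradient = b - a^T x = 23.0
  y^{k+1} = 0.0 + 0.1*23.0 = 2.3
Step 2: y^k = 2.3, reduced costs: (-4.9, 1.2)
  x^k = (6.0, 0.0), subgradient = b - a^T x = 5.0
  y^{k+1} = 2.3 + 0.1*5.0 = 2.8
Step 3: y^k = 2.8, reduced costs: (-6.4, -1.8)
  x^k = (6.0, 6.0), subgradient = b - a^T x = -31.0
  y^{k+1} = 2.8 + 0.1*-31.0 = -0.3
Step 4: y^k = -0.3, reduced costs: (2.9, 16.8)
  x^k = (0.0, 0.0), subgradient = b - a^T x = 23.0
  y^{k+1} = -0.3 + 0.1*23.0 = 2.0
Dual objective at y_4 = 2.0: reduced costs (-4.0, 3.0), box minimizer x = (6.0, 0.0)
g(y_4) = b*y + (c1 - a1*y)*x1 + (c2 - a2*y)*x2 = 23*2.0 + (-4.0)*6.0 + 3.0*0.0 = 46.0 - 24.0 + 0.0 = 22.0


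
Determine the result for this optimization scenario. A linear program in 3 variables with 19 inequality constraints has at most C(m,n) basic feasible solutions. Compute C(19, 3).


Each vertex corresponds to some choice of n active constraints out of m, so the number of vertices is at most C(m, n) = m! / (n!(m-n)!).
m = 19, n = 3
Numerator: 19 * 18 * 17
Denominator: 3! = 6
C(19, 3) = 969


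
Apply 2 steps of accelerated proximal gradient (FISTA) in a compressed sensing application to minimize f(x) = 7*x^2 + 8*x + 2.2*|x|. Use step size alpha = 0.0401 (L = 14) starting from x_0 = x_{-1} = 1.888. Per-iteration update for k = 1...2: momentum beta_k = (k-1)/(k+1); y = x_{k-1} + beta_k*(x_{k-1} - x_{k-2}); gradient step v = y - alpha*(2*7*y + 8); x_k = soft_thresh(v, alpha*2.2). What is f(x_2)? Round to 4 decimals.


FISTA on f(x) = 7*x^2 + 8*x + 2.2*|x|
L = 14, alpha = 0.0401
Iteration 1: beta = 0.0, y = 1.888 + 0.0*(1.888 - 1.888) = 1.888
  grad(y) = 34.432, v = y - alpha*grad = 0.5073
  prox(v) = soft_thresh(0.5073, 0.0882) = 0.4191
Iteration 2: beta = 0.3333, y = 0.4191 + 0.3333*(0.4191 - 1.888) = -0.0706
  grad(y) = 7.0117, v = y - alpha*grad = -0.3518
  prox(v) = soft_thresh(-0.3518, 0.0882) = -0.2635
f(x_2) = 7*(-0.2635)^2 + 8*(-0.2635) + 2.2*|-0.2635| = -1.0424


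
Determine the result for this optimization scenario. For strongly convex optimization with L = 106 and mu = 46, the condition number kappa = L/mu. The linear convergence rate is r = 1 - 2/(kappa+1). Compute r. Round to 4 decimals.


Step 1: Compute the condition number.
kappa = L/mu = 106/46 = 2.3043
Step 2: Compute the convergence rate.
r = 1 - 2/(kappa + 1) = 1 - 2*mu/(L + mu) = (L - mu)/(L + mu) = 60/152 = 0.3947


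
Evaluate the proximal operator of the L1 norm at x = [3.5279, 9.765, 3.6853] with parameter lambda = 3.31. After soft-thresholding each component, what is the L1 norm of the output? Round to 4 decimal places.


Soft-thresholding with lambda = 3.31:
prox(3.5279) = sign(3.5279)*max(|3.5279| - 3.31, 0) = 0.2179
prox(9.765) = sign(9.765)*max(|9.765| - 3.31, 0) = 6.455
prox(3.6853) = sign(3.6853)*max(|3.6853| - 3.31, 0) = 0.3753
prox(x) = [0.2179, 6.455, 0.3753]
||prox(x)||_1 = 0.2179 + 6.455 + 0.3753 = 7.0482


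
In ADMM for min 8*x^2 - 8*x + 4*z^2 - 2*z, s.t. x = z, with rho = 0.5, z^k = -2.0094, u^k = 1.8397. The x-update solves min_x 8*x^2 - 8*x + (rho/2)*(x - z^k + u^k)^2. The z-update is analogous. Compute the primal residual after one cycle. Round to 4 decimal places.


ADMM iteration with rho = 0.5, z^k = -2.0094, u^k = 1.8397
Step 1: x-update.
Minimize 8*x^2 - 8*x + (0.5/2)*(x + 2.0094 + 1.8397)^2
FOC: (2*8 + 0.5)*x = 8 + 0.5*(-2.0094 - 1.8397)
x^{k+1} = 0.3682
Step 2: z-update.
Minimize 4*z^2 - 2*z + (0.5/2)*(0.3682 - z + 1.8397)^2
FOC: (2*4 + 0.5)*z = 2 + 0.5*(0.3682 + 1.8397)
z^{k+1} = 0.3652
Step 3: u-update.
u^{k+1} = 1.8397 + 0.3682 - 0.3652 = 1.8427
Step 4: Primal residual = |0.3682 - 0.3652| = 0.003


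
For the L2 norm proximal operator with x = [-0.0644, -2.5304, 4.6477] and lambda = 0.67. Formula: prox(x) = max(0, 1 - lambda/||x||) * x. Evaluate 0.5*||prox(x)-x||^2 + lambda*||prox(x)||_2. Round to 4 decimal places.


Step 1: Compute ||x||.
||x|| = 5.2923
Step 2: Compute scaling factor.
scale = max(0, 1 - 0.67/5.2923) = 0.8734
Step 3: prox(x) = [-0.0562, -2.2101, 4.0593]
||prox(x)|| = 4.6223
Step 4: Proximal objective.
0.5*||prox-x||^2 = 0.2245
lambda*||prox|| = 3.0969
Total = 3.3214


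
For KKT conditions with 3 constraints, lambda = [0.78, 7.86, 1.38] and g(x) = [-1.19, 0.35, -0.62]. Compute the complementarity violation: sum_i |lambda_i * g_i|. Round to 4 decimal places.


KKT complementary slackness check:
lambda_1 * g_1 = 0.78 * -1.19 = -0.9282
lambda_2 * g_2 = 7.86 * 0.35 = 2.751
lambda_3 * g_3 = 1.38 * -0.62 = -0.8556
Total violation = 0.9282 + 2.751 + 0.8556 = 4.5348


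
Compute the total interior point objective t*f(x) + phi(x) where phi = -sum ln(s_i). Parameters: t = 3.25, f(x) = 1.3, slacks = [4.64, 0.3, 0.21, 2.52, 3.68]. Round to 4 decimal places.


Step 1: Compute log-barrier.
ln values: [1.5347, -1.204, -1.5606, 0.9243, 1.3029]
phi = -(1.5347 - 1.204 - 1.5606 + 0.9243 + 1.3029) = -0.9973
Step 2: Compute augmented objective.
t*f(x) = 3.25*1.3 = 4.225
Total = 4.225 - 0.9973 = 3.2277


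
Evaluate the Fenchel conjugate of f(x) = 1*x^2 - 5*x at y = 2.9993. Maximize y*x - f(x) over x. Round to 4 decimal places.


f*(y) = sup_x {y*x - a*x^2 - b*x} = sup_x {(y-b)*x - a*x^2}
FOC: (y - b) - 2a*x = 0 => x* = (y - b)/(2a)
x* = (2.9993 + 5)/(2*1) = 3.9997
f*(2.9993) = (y-b)^2/(4a) = (2.9993 + 5)^2/(4*1)
= 63.9888/4 = 15.9972


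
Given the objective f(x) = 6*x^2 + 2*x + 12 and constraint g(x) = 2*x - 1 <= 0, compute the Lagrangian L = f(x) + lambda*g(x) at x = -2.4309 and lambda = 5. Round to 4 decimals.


Step 1: Evaluate f(x).
f(-2.4309) = 6*(-2.4309)^2 + 2*(-2.4309) + 12 = 42.5938
Step 2: Evaluate g(x).
g(-2.4309) = 2*-2.4309 - 1 = -5.8618
Step 3: Compute Lagrangian.
L = 42.5938 + 5*-5.8618 = 13.2848


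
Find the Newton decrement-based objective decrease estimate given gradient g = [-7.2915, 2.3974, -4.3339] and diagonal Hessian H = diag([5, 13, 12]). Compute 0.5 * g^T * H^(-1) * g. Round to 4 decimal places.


Step 1: H is diagonal, so H^(-1) * g = [-1.4583, 0.1844, -0.3612].
Step 2: g^T H^(-1) g = sum_i g_i^2 / H_ii
  = (-7.2915)^2/5 + (2.3974)^2/13 + (-4.3339)^2/12
  = 10.6332 + 0.4421 + 1.5652 = 12.6405
Step 3: Objective decrease = 0.5 * g^T H^(-1) g = 6.3203


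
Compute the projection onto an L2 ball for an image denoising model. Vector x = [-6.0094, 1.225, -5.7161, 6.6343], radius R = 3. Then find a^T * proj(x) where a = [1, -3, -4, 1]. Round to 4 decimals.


Step 1: Compute ||x|| (intermediates to 6 decimals).
||x|| = sqrt((-6.0094)^2 + 1.225^2 + (-5.7161)^2 + 6.6343^2) = 10.691176
Step 2: Project.
Since ||x|| > R, scale = R/||x|| = 3/10.691176 = 0.280605, proj(x) = scale * x
proj(x) = [-1.686268, 0.343741, -1.603966, 1.861618]
Step 3: Dot product.
a^T * proj(x) = 1*(-1.686268) - 3*0.343741 - 4*(-1.603966) + 1*1.861618 = 5.56


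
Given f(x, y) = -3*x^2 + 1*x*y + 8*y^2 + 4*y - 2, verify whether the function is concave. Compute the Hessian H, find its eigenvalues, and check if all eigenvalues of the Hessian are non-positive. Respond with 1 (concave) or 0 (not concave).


The Hessian of f(x,y) = -3*x^2 + 1*x*y + 8*y^2 + 4*y - 2 is:
H = [[-6, 1], [1, 16]]
Trace = -6 + 16 = 10
Determinant = -6*16 - (1)^2 = -97
Discriminant = (10)^2 - 4*-97 = 488.0
Eigenvalues: lambda_1 = -6.0454, lambda_2 = 16.0454
The function is not concave.

0


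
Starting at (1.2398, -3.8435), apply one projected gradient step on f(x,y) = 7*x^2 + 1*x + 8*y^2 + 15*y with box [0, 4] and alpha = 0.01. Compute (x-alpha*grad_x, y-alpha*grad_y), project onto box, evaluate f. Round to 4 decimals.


Step 1: Compute gradient at (1.2398, -3.8435).
grad_x = 2*7*1.2398 + 1 = 18.3572
grad_y = 2*8*-3.8435 + 15 = -46.496
Step 2: Gradient step.
x_raw = 1.2398 - 0.01*18.3572 = 1.0562
y_raw = -3.8435 - 0.01*-46.496 = -3.3785
Step 3: Project onto [0, 4].
x_proj = clip(1.0562) = 1.0562
y_proj = clip(-3.3785) = 0.0
Step 4: Evaluate f.
f(1.0562, 0.0) = 8.8656


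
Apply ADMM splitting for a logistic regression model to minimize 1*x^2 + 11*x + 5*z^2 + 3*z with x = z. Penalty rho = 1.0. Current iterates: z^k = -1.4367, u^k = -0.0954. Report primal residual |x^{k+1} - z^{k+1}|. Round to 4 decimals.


ADMM iteration with rho = 1.0, z^k = -1.4367, u^k = -0.0954
Step 1: x-update.
Minimize 1*x^2 + 11*x + (1.0/2)*(x + 1.4367 - 0.0954)^2
FOC: (2*1 + 1.0)*x = -11 + 1.0*(-1.4367 + 0.0954)
x^{k+1} = -4.1138
Step 2: z-update.
Minimize 5*z^2 + 3*z + (1.0/2)*(-4.1138 - z - 0.0954)^2
FOC: (2*5 + 1.0)*z = -3 + 1.0*(-4.1138 - 0.0954)
z^{k+1} = -0.6554
Step 3: u-update.
u^{k+1} = -0.0954 - 4.1138 + 0.6554 = -3.5538
Step 4: Primal residual = |-4.1138 + 0.6554| = 3.4584


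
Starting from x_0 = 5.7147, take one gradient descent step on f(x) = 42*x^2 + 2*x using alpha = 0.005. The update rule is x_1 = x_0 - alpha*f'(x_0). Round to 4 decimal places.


We compute the gradient at x_0 and apply the update.
f'(x) = 84*x + 2
f'(5.7147) = 84*5.7147 + 2 = 482.0348
x_1 = 5.7147 - 0.005*482.0348 = 3.3045


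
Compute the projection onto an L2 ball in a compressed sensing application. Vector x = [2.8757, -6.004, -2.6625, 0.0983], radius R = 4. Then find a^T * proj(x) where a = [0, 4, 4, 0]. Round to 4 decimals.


Step 1: Compute ||x|| (intermediates to 6 decimals).
||x|| = sqrt(2.8757^2 + (-6.004)^2 + (-2.6625)^2 + 0.0983^2) = 7.170512
Step 2: Project.
Since ||x|| > R, scale = R/||x|| = 4/7.170512 = 0.55784, proj(x) = scale * x
proj(x) = [1.60418, -3.349271, -1.485249, 0.054836]
Step 3: Dot product.
a^T * proj(x) = 0*1.60418 + 4*(-3.349271) + 4*(-1.485249) + 0*0.054836 = -19.3381


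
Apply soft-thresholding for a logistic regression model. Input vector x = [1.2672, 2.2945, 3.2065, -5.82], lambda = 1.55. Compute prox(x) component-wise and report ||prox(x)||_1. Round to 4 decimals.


Soft-thresholding with lambda = 1.55:
prox(1.2672) = sign(1.2672)*max(|1.2672| - 1.55, 0) = 0.0
prox(2.2945) = sign(2.2945)*max(|2.2945| - 1.55, 0) = 0.7445
prox(3.2065) = sign(3.2065)*max(|3.2065| - 1.55, 0) = 1.6565
prox(-5.82) = sign(-5.82)*max(|-5.82| - 1.55, 0) = -4.27
prox(x) = [0.0, 0.7445, 1.6565, -4.27]
||prox(x)||_1 = 0.0 + 0.7445 + 1.6565 + 4.27 = 6.671


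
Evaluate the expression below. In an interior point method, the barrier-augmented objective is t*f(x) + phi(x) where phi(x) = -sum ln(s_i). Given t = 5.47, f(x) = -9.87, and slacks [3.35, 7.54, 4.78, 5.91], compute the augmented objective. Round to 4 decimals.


Step 1: Compute log-barrier.
ln values: [1.209, 2.0202, 1.5644, 1.7766]
phi = -(1.209 + 2.0202 + 1.5644 + 1.7766) = -6.5703
Step 2: Compute augmented objective.
t*f(x) = 5.47*-9.87 = -53.9889
Total = -53.9889 - 6.5703 = -60.5592


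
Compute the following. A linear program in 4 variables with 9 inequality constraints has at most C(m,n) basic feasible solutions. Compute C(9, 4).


Each vertex corresponds to some choice of n active constraints out of m, so the number of vertices is at most C(m, n) = m! / (n!(m-n)!).
m = 9, n = 4
Numerator: 9 * 8 * 7 * 6
Denominator: 4! = 24
C(9, 4) = 126


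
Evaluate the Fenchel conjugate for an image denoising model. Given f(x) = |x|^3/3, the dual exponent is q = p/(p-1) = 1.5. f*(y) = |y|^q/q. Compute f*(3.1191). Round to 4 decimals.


The conjugate exponent q satisfies 1/p + 1/q = 1.
p = 3, so q = 3/(3 - 1) = 1.5
|y|^q = 3.1191^1.5 = 5.5086
f*(3.1191) = 5.5086 / 1.5 = 3.6724


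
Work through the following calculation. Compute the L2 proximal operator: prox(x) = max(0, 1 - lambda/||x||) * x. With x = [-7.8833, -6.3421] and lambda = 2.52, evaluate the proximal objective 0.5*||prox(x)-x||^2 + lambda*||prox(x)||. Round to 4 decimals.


Step 1: Compute ||x||.
||x|| = 10.1177
Step 2: Compute scaling factor.
scale = max(0, 1 - 2.52/10.1177) = 0.7509
Step 3: prox(x) = [-5.9198, -4.7625]
||prox(x)|| = 7.5977
Step 4: Proximal objective.
0.5*||prox-x||^2 = 3.1752
lambda*||prox|| = 19.1462
Total = 22.3215


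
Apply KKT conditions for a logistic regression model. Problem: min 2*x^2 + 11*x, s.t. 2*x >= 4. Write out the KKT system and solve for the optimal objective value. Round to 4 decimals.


Step 1: Try lambda = 0 (constraint inactive).
x_unc = -11/(2*2) = -2.75
Check: 2*-2.75 = -5.5 < 4 -- violated!
Step 2: Constraint must be active: 2*x = 4
x* = 4/2 = 2.0
lambda = (2*2*2.0 + 11)/2 = 9.5
Step 3: Compute optimal value.
f(x*) = 2*2.0^2 + 11*2.0 = 30.0


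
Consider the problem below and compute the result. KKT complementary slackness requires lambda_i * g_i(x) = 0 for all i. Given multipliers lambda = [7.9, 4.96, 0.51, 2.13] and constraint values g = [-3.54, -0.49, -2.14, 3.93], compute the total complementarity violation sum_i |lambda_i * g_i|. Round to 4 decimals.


KKT complementary slackness check:
lambda_1 * g_1 = 7.9 * -3.54 = -27.966
lambda_2 * g_2 = 4.96 * -0.49 = -2.4304
lambda_3 * g_3 = 0.51 * -2.14 = -1.0914
lambda_4 * g_4 = 2.13 * 3.93 = 8.3709
Total violation = 27.966 + 2.4304 + 1.0914 + 8.3709 = 39.8587


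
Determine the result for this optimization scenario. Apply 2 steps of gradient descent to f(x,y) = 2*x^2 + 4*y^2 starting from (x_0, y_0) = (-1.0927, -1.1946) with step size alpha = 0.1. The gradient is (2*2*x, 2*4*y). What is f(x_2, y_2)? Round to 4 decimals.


Gradient descent on f(x,y) = 2*x^2 + 4*y^2.
Starting point: (-1.0927, -1.1946), alpha = 0.1
Step 1: grad_x = 2*2*-1.0927 = -4.3708, grad_y = 2*4*-1.1946 = -9.5568
  x_1 = -1.0927 - 0.1*-4.3708 = -0.6556
  y_1 = -1.1946 - 0.1*-9.5568 = -0.2389
Step 2: grad_x = 2*2*-0.6556 = -2.6225, grad_y = 2*4*-0.2389 = -1.9114
  x_2 = -0.6556 - 0.1*-2.6225 = -0.3934
  y_2 = -0.2389 - 0.1*-1.9114 = -0.0478
f(-0.3934, -0.0478) = 2*(-0.3934)^2 + 4*(-0.0478)^2 = 0.3186


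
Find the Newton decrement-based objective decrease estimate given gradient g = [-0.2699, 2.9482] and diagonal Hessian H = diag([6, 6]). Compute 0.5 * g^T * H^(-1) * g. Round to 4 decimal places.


Step 1: H is diagonal, so H^(-1) * g = [-0.045, 0.4914].
Step 2: g^T H^(-1) g = sum_i g_i^2 / H_ii
  = (-0.2699)^2/6 + (2.9482)^2/6
  = 0.0121 + 1.4486 = 1.4608
Step 3: Objective decrease = 0.5 * g^T H^(-1) g = 0.7304


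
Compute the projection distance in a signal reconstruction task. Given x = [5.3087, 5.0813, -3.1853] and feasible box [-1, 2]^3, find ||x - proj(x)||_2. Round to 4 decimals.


Project each component onto [-1, 2].
clip(5.3087) = 2.0, clip(5.0813) = 2.0, clip(-3.1853) = -1.0
Projection = [2.0, 2.0, -1.0]
Squared diffs: [10.9475, 9.4944, 4.7755]
Distance = sqrt(25.2174) = 5.0217


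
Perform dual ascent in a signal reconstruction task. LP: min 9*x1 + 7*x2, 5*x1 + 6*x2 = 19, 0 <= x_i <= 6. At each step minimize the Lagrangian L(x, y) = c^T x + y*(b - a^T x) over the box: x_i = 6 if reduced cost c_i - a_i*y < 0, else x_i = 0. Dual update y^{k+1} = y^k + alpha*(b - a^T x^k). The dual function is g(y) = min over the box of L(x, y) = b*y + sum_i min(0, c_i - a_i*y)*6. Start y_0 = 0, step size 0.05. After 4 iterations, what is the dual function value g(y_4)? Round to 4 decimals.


Dual ascent for LP: min 9*x1 + 7*x2, 5*x1 + 6*x2 = 19, 0 <= x_i <= 6
Step 1: y^k = 0.0, reduced costs: (9.0, 7.0)
  x^k = (0.0, 0.0), subgradient = b - a^T x = 19.0
  y^{k+1} = 0.0 + 0.05*19.0 = 0.95
Step 2: y^k = 0.95, reduced costs: (4.25, 1.3)
  x^k = (0.0, 0.0), subgradient = b - a^T x = 19.0
  y^{k+1} = 0.95 + 0.05*19.0 = 1.9
Step 3: y^k = 1.9, reduced costs: (-0.5, -4.4)
  x^k = (6.0, 6.0), subgradient = b - a^T x = -47.0
  y^{k+1} = 1.9 + 0.05*-47.0 = -0.45
Step 4: y^k = -0.45, reduced costs: (11.25, 9.7)
  x^k = (0.0, 0.0), subgradient = b - a^T x = 19.0
  y^{k+1} = -0.45 + 0.05*19.0 = 0.5
Dual objective at y_4 = 0.5: reduced costs (6.5, 4.0), box minimizer x = (0.0, 0.0)
g(y_4) = b*y + (c1 - a1*y)*x1 + (c2 - a2*y)*x2 = 19*0.5 + 6.5*0.0 + 4.0*0.0 = 9.5 + 0.0 + 0.0 = 9.5


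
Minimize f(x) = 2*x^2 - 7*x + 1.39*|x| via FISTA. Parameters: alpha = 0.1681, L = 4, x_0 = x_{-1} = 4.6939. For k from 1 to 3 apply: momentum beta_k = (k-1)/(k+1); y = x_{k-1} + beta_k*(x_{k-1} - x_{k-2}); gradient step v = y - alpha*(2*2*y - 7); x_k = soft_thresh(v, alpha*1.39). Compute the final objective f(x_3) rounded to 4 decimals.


FISTA on f(x) = 2*x^2 - 7*x + 1.39*|x|
L = 4, alpha = 0.1681
Iteration 1: beta = 0.0, y = 4.6939 + 0.0*(4.6939 - 4.6939) = 4.6939
  grad(y) = 11.7756, v = y - alpha*grad = 2.7144
  prox(v) = soft_thresh(2.7144, 0.2337) = 2.4808
Iteration 2: beta = 0.3333, y = 2.4808 + 0.3333*(2.4808 - 4.6939) = 1.7431
  grad(y) = -0.0278, v = y - alpha*grad = 1.7477
  prox(v) = soft_thresh(1.7477, 0.2337) = 1.5141
Iteration 3: beta = 0.5, y = 1.5141 + 0.5*(1.5141 - 2.4808) = 1.0307
  grad(y) = -2.8771, v = y - alpha*grad = 1.5144
  prox(v) = soft_thresh(1.5144, 0.2337) = 1.2807
f(x_3) = 2*1.2807^2 - 7*1.2807 + 1.39*|1.2807| = -3.9043


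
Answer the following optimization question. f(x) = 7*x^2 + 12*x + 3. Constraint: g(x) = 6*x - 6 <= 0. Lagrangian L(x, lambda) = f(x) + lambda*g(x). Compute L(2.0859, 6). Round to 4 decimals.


Step 1: Evaluate f(x).
f(2.0859) = 7*2.0859^2 + 12*2.0859 + 3 = 58.4877
Step 2: Evaluate g(x).
g(2.0859) = 6*2.0859 - 6 = 6.5154
Step 3: Compute Lagrangian.
L = 58.4877 + 6*6.5154 = 97.5801


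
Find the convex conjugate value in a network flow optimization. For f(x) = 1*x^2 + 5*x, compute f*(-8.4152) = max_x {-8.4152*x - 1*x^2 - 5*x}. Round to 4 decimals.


f*(y) = sup_x {y*x - a*x^2 - b*x} = sup_x {(y-b)*x - a*x^2}
FOC: (y - b) - 2a*x = 0 => x* = (y - b)/(2a)
x* = (-8.4152 - 5)/(2*1) = -6.7076
f*(-8.4152) = (y-b)^2/(4a) = (-8.4152 - 5)^2/(4*1)
= 179.9676/4 = 44.9919


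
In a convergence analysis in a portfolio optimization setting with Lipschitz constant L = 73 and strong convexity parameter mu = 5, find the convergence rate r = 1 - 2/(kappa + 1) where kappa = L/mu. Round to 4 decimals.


Step 1: Compute the condition number.
kappa = L/mu = 73/5 = 14.6
Step 2: Compute the convergence rate.
r = 1 - 2/(kappa + 1) = 1 - 2*mu/(L + mu) = (L - mu)/(L + mu) = 68/78 = 0.8718


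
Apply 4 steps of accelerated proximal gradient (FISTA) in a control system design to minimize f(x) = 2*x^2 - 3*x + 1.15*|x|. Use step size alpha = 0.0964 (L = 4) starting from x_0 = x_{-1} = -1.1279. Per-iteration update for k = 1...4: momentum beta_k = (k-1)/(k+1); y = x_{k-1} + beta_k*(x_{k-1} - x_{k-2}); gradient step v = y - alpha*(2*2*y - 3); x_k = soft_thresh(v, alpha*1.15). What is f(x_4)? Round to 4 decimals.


FISTA on f(x) = 2*x^2 - 3*x + 1.15*|x|
L = 4, alpha = 0.0964
Iteration 1: beta = 0.0, y = -1.1279 + 0.0*(-1.1279 + 1.1279) = -1.1279
  grad(y) = -7.5116, v = y - alpha*grad = -0.4038
  prox(v) = soft_thresh(-0.4038, 0.1109) = -0.2929
Iteration 2: beta = 0.3333, y = -0.2929 + 0.3333*(-0.2929 + 1.1279) = -0.0146
  grad(y) = -3.0584, v = y - alpha*grad = 0.2802
  prox(v) = soft_thresh(0.2802, 0.1109) = 0.1694
Iteration 3: beta = 0.5, y = 0.1694 + 0.5*(0.1694 + 0.2929) = 0.4005
  grad(y) = -1.3979, v = y - alpha*grad = 0.5353
  prox(v) = soft_thresh(0.5353, 0.1109) = 0.4244
Iteration 4: beta = 0.6, y = 0.4244 + 0.6*(0.4244 - 0.1694) = 0.5774
  grad(y) = -0.6902, v = y - alpha*grad = 0.644
  prox(v) = soft_thresh(0.644, 0.1109) = 0.5331
f(x_4) = 2*0.5331^2 - 3*0.5331 + 1.15*|0.5331| = -0.4178


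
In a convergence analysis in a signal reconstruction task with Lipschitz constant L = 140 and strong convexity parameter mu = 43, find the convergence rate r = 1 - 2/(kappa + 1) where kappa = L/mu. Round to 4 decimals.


Step 1: Compute the condition number.
kappa = L/mu = 140/43 = 3.2558
Step 2: Compute the convergence rate.
r = 1 - 2/(kappa + 1) = 1 - 2*mu/(L + mu) = (L - mu)/(L + mu) = 97/183 = 0.5301


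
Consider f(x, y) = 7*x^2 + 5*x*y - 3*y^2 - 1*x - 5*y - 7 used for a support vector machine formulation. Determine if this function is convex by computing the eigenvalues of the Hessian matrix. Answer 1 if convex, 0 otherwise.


The Hessian of f(x,y) = 7*x^2 + 5*x*y - 3*y^2 - 1*x - 5*y - 7 is:
H = [[14, 5], [5, -6]]
Trace = 14 - 6 = 8
Determinant = 14*-6 - (5)^2 = -109
Discriminant = (8)^2 - 4*-109 = 500.0
Eigenvalues: lambda_1 = -7.1803, lambda_2 = 15.1803
The function is not convex.

0


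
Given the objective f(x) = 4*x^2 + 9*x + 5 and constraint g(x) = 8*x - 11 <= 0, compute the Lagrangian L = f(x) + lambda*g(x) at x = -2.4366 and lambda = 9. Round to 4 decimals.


Step 1: Evaluate f(x).
f(-2.4366) = 4*(-2.4366)^2 + 9*(-2.4366) + 5 = 6.8187
Step 2: Evaluate g(x).
g(-2.4366) = 8*-2.4366 - 11 = -30.4928
Step 3: Compute Lagrangian.
L = 6.8187 + 9*-30.4928 = -267.6165


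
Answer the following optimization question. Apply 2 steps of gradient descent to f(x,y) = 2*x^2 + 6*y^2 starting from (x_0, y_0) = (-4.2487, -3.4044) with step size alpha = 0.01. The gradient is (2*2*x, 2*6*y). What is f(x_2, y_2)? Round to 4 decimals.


Gradient descent on f(x,y) = 2*x^2 + 6*y^2.
Starting point: (-4.2487, -3.4044), alpha = 0.01
Step 1: grad_x = 2*2*-4.2487 = -16.9948, grad_y = 2*6*-3.4044 = -40.8528
  x_1 = -4.2487 - 0.01*-16.9948 = -4.0788
  y_1 = -3.4044 - 0.01*-40.8528 = -2.9959
Step 2: grad_x = 2*2*-4.0788 = -16.315, grad_y = 2*6*-2.9959 = -35.9505
  x_2 = -4.0788 - 0.01*-16.315 = -3.9156
  y_2 = -2.9959 - 0.01*-35.9505 = -2.6364
f(-3.9156, -2.6364) = 2*(-3.9156)^2 + 6*(-2.6364)^2 = 72.3665


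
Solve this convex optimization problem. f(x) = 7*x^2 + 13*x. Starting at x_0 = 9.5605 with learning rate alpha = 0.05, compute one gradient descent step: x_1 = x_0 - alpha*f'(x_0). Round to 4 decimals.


We compute the gradient at x_0 and apply the update.
f'(x) = 14*x + 13
f'(9.5605) = 14*9.5605 + 13 = 146.847
x_1 = 9.5605 - 0.05*146.847 = 2.2182


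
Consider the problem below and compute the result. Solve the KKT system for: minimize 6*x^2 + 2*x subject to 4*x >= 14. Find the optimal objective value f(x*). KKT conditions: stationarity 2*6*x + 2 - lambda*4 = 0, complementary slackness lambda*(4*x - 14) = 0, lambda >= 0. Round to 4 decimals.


Step 1: Try lambda = 0 (constraint inactive).
x_unc = -2/(2*6) = -0.1667
Check: 4*-0.1667 = -0.6668 < 14 -- violated!
Step 2: Constraint must be active: 4*x = 14
x* = 14/4 = 3.5
lambda = (2*6*3.5 + 2)/4 = 11.0
Step 3: Compute optimal value.
f(x*) = 6*3.5^2 + 2*3.5 = 80.5


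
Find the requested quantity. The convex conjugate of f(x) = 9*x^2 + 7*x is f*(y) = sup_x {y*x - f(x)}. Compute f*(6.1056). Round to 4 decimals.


f*(y) = sup_x {y*x - a*x^2 - b*x} = sup_x {(y-b)*x - a*x^2}
FOC: (y - b) - 2a*x = 0 => x* = (y - b)/(2a)
x* = (6.1056 - 7)/(2*9) = -0.0497
f*(6.1056) = (y-b)^2/(4a) = (6.1056 - 7)^2/(4*9)
= 0.8/36 = 0.0222


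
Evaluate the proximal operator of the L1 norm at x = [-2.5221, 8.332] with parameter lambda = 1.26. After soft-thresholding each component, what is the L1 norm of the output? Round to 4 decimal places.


Soft-thresholding with lambda = 1.26:
prox(-2.5221) = sign(-2.5221)*max(|-2.5221| - 1.26, 0) = -1.2621
prox(8.332) = sign(8.332)*max(|8.332| - 1.26, 0) = 7.072
prox(x) = [-1.2621, 7.072]
||prox(x)||_1 = 1.2621 + 7.072 = 8.3341


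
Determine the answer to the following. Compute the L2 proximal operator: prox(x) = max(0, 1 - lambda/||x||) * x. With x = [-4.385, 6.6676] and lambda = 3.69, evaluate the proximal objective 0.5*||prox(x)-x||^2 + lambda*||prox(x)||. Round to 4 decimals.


Step 1: Compute ||x||.
||x|| = 7.9803
Step 2: Compute scaling factor.
scale = max(0, 1 - 3.69/7.9803) = 0.5376
Step 3: prox(x) = [-2.3574, 3.5846]
||prox(x)|| = 4.2903
Step 4: Proximal objective.
0.5*||prox-x||^2 = 6.8081
lambda*||prox|| = 15.8312
Total = 22.6392


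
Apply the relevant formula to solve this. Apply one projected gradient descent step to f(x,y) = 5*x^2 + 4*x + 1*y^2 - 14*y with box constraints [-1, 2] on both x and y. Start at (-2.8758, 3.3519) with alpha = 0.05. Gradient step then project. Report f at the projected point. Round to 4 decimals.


Step 1: Compute gradient at (-2.8758, 3.3519).
grad_x = 2*5*-2.8758 + 4 = -24.758
grad_y = 2*1*3.3519 - 14 = -7.2962
Step 2: Gradient step.
x_raw = -2.8758 - 0.05*-24.758 = -1.6379
y_raw = 3.3519 - 0.05*-7.2962 = 3.7167
Step 3: Project onto [-1, 2].
x_proj = clip(-1.6379) = -1.0
y_proj = clip(3.7167) = 2.0
Step 4: Evaluate f.
f(-1.0, 2.0) = -23.0


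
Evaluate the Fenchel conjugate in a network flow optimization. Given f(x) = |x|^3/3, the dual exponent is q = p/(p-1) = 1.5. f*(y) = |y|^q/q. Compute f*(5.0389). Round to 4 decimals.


The conjugate exponent q satisfies 1/p + 1/q = 1.
p = 3, so q = 3/(3 - 1) = 1.5
|y|^q = 5.0389^1.5 = 11.3111
f*(5.0389) = 11.3111 / 1.5 = 7.5407


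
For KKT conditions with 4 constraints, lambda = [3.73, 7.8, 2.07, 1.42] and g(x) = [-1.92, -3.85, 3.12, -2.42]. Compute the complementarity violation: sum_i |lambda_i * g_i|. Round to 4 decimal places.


KKT complementary slackness check:
lambda_1 * g_1 = 3.73 * -1.92 = -7.1616
lambda_2 * g_2 = 7.8 * -3.85 = -30.03
lambda_3 * g_3 = 2.07 * 3.12 = 6.4584
lambda_4 * g_4 = 1.42 * -2.42 = -3.4364
Total violation = 7.1616 + 30.03 + 6.4584 + 3.4364 = 47.0864


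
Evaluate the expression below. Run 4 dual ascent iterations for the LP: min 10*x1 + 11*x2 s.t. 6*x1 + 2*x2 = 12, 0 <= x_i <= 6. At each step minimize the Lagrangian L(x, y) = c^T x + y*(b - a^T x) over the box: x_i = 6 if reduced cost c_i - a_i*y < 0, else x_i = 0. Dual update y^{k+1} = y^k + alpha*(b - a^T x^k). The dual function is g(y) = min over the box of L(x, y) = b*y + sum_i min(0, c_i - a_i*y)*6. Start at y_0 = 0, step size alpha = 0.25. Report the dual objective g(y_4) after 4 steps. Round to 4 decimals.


Dual ascent for LP: min 10*x1 + 11*x2, 6*x1 + 2*x2 = 12, 0 <= x_i <= 6
Step 1: y^k = 0.0, reduced costs: (10.0, 11.0)
  x^k = (0.0, 0.0), subgradient = b - a^T x = 12.0
  y^{k+1} = 0.0 + 0.25*12.0 = 3.0
Step 2: y^k = 3.0, reduced costs: (-8.0, 5.0)
  x^k = (6.0, 0.0), subgradient = b - a^T x = -24.0
  y^{k+1} = 3.0 + 0.25*-24.0 = -3.0
Step 3: y^k = -3.0, reduced costs: (28.0, 17.0)
  x^k = (0.0, 0.0), subgradient = b - a^T x = 12.0
  y^{k+1} = -3.0 + 0.25*12.0 = 0.0
Step 4: y^k = 0.0, reduced costs: (10.0, 11.0)
  x^k = (0.0, 0.0), subgradient = b - a^T x = 12.0
  y^{k+1} = 0.0 + 0.25*12.0 = 3.0
Dual objective at y_4 = 3.0: reduced costs (-8.0, 5.0), box minimizer x = (6.0, 0.0)
g(y_4) = b*y + (c1 - a1*y)*x1 + (c2 - a2*y)*x2 = 12*3.0 + (-8.0)*6.0 + 5.0*0.0 = 36.0 - 48.0 + 0.0 = -12.0


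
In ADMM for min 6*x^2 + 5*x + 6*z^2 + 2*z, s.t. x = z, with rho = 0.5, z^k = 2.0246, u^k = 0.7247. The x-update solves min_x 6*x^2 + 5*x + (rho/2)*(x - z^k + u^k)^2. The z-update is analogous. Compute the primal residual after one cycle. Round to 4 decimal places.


ADMM iteration with rho = 0.5, z^k = 2.0246, u^k = 0.7247
Step 1: x-update.
Minimize 6*x^2 + 5*x + (0.5/2)*(x - 2.0246 + 0.7247)^2
FOC: (2*6 + 0.5)*x = -5 + 0.5*(2.0246 - 0.7247)
x^{k+1} = -0.348
Step 2: z-update.
Minimize 6*z^2 + 2*z + (0.5/2)*(-0.348 - z + 0.7247)^2
FOC: (2*6 + 0.5)*z = -2 + 0.5*(-0.348 + 0.7247)
z^{k+1} = -0.1449
Step 3: u-update.
u^{k+1} = 0.7247 - 0.348 + 0.1449 = 0.5216
Step 4: Primal residual = |-0.348 + 0.1449| = 0.2031


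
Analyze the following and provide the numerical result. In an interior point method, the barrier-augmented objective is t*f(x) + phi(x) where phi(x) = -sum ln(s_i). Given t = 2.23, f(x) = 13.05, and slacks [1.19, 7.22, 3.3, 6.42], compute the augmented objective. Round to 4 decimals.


Step 1: Compute log-barrier.
ln values: [0.174, 1.9769, 1.1939, 1.8594]
phi = -(0.174 + 1.9769 + 1.1939 + 1.8594) = -5.2041
Step 2: Compute augmented objective.
t*f(x) = 2.23*13.05 = 29.1015
Total = 29.1015 - 5.2041 = 23.8974


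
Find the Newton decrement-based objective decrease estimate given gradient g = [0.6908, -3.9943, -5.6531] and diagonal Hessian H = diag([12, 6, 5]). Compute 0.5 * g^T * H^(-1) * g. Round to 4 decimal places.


Step 1: H is diagonal, so H^(-1) * g = [0.0576, -0.6657, -1.1306].
Step 2: g^T H^(-1) g = sum_i g_i^2 / H_ii
  = (0.6908)^2/12 + (-3.9943)^2/6 + (-5.6531)^2/5
  = 0.0398 + 2.6591 + 6.3915 = 9.0903
Step 3: Objective decrease = 0.5 * g^T H^(-1) g = 4.5452


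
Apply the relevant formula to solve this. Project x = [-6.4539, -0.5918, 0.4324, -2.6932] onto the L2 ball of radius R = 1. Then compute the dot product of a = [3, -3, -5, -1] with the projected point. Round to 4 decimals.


Step 1: Compute ||x|| (intermediates to 6 decimals).
||x|| = sqrt((-6.4539)^2 + (-0.5918)^2 + 0.4324^2 + (-2.6932)^2) = 7.031596
Step 2: Project.
Since ||x|| > R, scale = R/||x|| = 1/7.031596 = 0.142215, proj(x) = scale * x
proj(x) = [-0.917841, -0.084163, 0.061494, -0.383013]
Step 3: Dot product.
a^T * proj(x) = 3*(-0.917841) - 3*(-0.084163) - 5*0.061494 - 1*(-0.383013) = -2.4255


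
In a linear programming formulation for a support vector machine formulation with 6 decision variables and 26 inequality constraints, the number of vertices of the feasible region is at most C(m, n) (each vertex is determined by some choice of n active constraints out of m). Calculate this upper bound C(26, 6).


Each vertex corresponds to some choice of n active constraints out of m, so the number of vertices is at most C(m, n) = m! / (n!(m-n)!).
m = 26, n = 6
Numerator: 26 * 25 * 24 * 23 * 22 * 21
Denominator: 6! = 720
C(26, 6) = 230230


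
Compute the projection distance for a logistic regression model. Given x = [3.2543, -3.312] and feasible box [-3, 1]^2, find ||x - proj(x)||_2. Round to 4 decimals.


Project each component onto [-3, 1].
clip(3.2543) = 1.0, clip(-3.312) = -3.0
Projection = [1.0, -3.0]
Squared diffs: [5.0819, 0.0973]
Distance = sqrt(5.1792) = 2.2758


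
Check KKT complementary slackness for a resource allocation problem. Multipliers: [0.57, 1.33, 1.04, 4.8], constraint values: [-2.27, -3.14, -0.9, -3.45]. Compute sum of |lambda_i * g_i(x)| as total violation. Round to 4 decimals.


KKT complementary slackness check:
lambda_1 * g_1 = 0.57 * -2.27 = -1.2939
lambda_2 * g_2 = 1.33 * -3.14 = -4.1762
lambda_3 * g_3 = 1.04 * -0.9 = -0.936
lambda_4 * g_4 = 4.8 * -3.45 = -16.56
Total violation = 1.2939 + 4.1762 + 0.936 + 16.56 = 22.9661


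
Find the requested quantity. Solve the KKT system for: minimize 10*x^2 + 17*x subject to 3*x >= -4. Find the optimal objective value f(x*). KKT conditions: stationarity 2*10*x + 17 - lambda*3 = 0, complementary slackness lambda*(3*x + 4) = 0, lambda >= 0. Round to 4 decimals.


Step 1: Try lambda = 0 (constraint inactive).
Stationarity: 2*10*x + 17 = 0
x* = -17/(2*10) = -0.85
Check constraint: 3*-0.85 = -2.55 >= -4 -- satisfied.
Step 2: Compute optimal value.
f(x*) = 10*(-0.85)^2 + 17*(-0.85) = -7.225


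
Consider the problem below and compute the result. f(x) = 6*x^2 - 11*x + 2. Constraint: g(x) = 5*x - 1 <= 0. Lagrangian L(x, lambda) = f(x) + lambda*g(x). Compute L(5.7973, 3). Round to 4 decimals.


Step 1: Evaluate f(x).
f(5.7973) = 6*5.7973^2 - 11*5.7973 + 2 = 139.8818
Step 2: Evaluate g(x).
g(5.7973) = 5*5.7973 - 1 = 27.9865
Step 3: Compute Lagrangian.
L = 139.8818 + 3*27.9865 = 223.8413


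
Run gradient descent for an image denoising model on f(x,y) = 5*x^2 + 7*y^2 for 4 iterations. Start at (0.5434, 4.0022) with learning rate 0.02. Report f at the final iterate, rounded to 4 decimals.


Gradient descent on f(x,y) = 5*x^2 + 7*y^2.
Starting point: (0.5434, 4.0022), alpha = 0.02
Step 1: grad_x = 2*5*0.5434 = 5.434, grad_y = 2*7*4.0022 = 56.0308
  x_1 = 0.5434 - 0.02*5.434 = 0.4347
  y_1 = 4.0022 - 0.02*56.0308 = 2.8816
Step 2: grad_x = 2*5*0.4347 = 4.3472, grad_y = 2*7*2.8816 = 40.3422
  x_2 = 0.4347 - 0.02*4.3472 = 0.3478
  y_2 = 2.8816 - 0.02*40.3422 = 2.0747
Step 3: grad_x = 2*5*0.3478 = 3.4778, grad_y = 2*7*2.0747 = 29.0464
  x_3 = 0.3478 - 0.02*3.4778 = 0.2782
  y_3 = 2.0747 - 0.02*29.0464 = 1.4938
Step 4: grad_x = 2*5*0.2782 = 2.7822, grad_y = 2*7*1.4938 = 20.9134
  x_4 = 0.2782 - 0.02*2.7822 = 0.2226
  y_4 = 1.4938 - 0.02*20.9134 = 1.0755
f(0.2226, 1.0755) = 5*0.2226^2 + 7*1.0755^2 = 8.3453


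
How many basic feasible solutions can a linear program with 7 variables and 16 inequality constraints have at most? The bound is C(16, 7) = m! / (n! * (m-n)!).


Each vertex corresponds to some choice of n active constraints out of m, so the number of vertices is at most C(m, n) = m! / (n!(m-n)!).
m = 16, n = 7
Numerator: 16 * 15 * 14 * 13 * 12 * 11 * 10
Denominator: 7! = 5040
C(16, 7) = 11440


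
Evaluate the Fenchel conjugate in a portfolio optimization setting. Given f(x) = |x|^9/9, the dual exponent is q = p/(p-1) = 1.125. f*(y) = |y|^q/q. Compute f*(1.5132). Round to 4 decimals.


The conjugate exponent q satisfies 1/p + 1/q = 1.
p = 9, so q = 9/(9 - 1) = 1.125
|y|^q = 1.5132^1.125 = 1.5936
f*(1.5132) = 1.5936 / 1.125 = 1.4165


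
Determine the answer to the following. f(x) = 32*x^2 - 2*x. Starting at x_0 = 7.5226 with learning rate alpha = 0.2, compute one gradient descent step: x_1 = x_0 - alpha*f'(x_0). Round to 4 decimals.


We compute the gradient at x_0 and apply the update.
f'(x) = 64*x - 2
f'(7.5226) = 64*7.5226 - 2 = 479.4464
x_1 = 7.5226 - 0.2*479.4464 = -88.3667


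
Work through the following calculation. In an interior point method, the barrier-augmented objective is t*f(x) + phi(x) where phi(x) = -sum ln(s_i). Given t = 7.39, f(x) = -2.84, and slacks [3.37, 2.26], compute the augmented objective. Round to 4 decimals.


Step 1: Compute log-barrier.
ln values: [1.2149, 0.8154]
phi = -(1.2149 + 0.8154) = -2.0303
Step 2: Compute augmented objective.
t*f(x) = 7.39*-2.84 = -20.9876
Total = -20.9876 - 2.0303 = -23.0179


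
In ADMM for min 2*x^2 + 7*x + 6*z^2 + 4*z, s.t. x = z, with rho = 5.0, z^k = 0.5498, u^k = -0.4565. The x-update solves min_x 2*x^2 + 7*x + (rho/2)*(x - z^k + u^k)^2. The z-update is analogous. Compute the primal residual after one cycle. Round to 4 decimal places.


ADMM iteration with rho = 5.0, z^k = 0.5498, u^k = -0.4565
Step 1: x-update.
Minimize 2*x^2 + 7*x + (5.0/2)*(x - 0.5498 - 0.4565)^2
FOC: (2*2 + 5.0)*x = -7 + 5.0*(0.5498 + 0.4565)
x^{k+1} = -0.2187
Step 2: z-update.
Minimize 6*z^2 + 4*z + (5.0/2)*(-0.2187 - z - 0.4565)^2
FOC: (2*6 + 5.0)*z = -4 + 5.0*(-0.2187 - 0.4565)
z^{k+1} = -0.4339
Step 3: u-update.
u^{k+1} = -0.4565 - 0.2187 + 0.4339 = -0.2413
Step 4: Primal residual = |-0.2187 + 0.4339| = 0.2152


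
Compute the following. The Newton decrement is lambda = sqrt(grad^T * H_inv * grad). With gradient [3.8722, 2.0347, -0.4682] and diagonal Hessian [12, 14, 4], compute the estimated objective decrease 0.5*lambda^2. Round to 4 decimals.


Step 1: H is diagonal, so H^(-1) * g = [0.3227, 0.1453, -0.1171].
Step 2: g^T H^(-1) g = sum_i g_i^2 / H_ii
  = (3.8722)^2/12 + (2.0347)^2/14 + (-0.4682)^2/4
  = 1.2495 + 0.2957 + 0.0548 = 1.6
Step 3: Objective decrease = 0.5 * g^T H^(-1) g = 0.8


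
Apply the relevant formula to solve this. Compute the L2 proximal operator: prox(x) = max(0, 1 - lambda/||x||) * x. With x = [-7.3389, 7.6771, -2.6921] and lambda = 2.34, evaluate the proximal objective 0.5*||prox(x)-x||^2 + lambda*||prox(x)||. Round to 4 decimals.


Step 1: Compute ||x||.
||x|| = 10.9565
Step 2: Compute scaling factor.
scale = max(0, 1 - 2.34/10.9565) = 0.7864
Step 3: prox(x) = [-5.7715, 6.0375, -2.1171]
||prox(x)|| = 8.6165
Step 4: Proximal objective.
0.5*||prox-x||^2 = 2.7378
lambda*||prox|| = 20.1626
Total = 22.9004


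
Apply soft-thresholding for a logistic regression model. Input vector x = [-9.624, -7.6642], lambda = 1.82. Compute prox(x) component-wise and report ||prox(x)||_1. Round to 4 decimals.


Soft-thresholding with lambda = 1.82:
prox(-9.624) = sign(-9.624)*max(|-9.624| - 1.82, 0) = -7.804
prox(-7.6642) = sign(-7.6642)*max(|-7.6642| - 1.82, 0) = -5.8442
prox(x) = [-7.804, -5.8442]
||prox(x)||_1 = 7.804 + 5.8442 = 13.6482


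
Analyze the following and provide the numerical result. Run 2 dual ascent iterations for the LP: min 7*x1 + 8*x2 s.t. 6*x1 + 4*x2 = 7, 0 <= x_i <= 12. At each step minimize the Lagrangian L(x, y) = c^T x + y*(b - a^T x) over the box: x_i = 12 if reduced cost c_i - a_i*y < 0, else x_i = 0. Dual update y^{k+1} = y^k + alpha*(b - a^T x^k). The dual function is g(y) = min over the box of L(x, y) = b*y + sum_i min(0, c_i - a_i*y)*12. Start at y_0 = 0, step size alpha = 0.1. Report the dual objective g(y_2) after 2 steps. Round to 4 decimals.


Dual ascent for LP: min 7*x1 + 8*x2, 6*x1 + 4*x2 = 7, 0 <= x_i <= 12
Step 1: y^k = 0.0, reduced costs: (7.0, 8.0)
  x^k = (0.0, 0.0), subgradient = b - a^T x = 7.0
  y^{k+1} = 0.0 + 0.1*7.0 = 0.7
Step 2: y^k = 0.7, reduced costs: (2.8, 5.2)
  x^k = (0.0, 0.0), subgradient = b - a^T x = 7.0
  y^{k+1} = 0.7 + 0.1*7.0 = 1.4
Dual objective at y_2 = 1.4: reduced costs (-1.4, 2.4), box minimizer x = (12.0, 0.0)
g(y_2) = b*y + (c1 - a1*y)*x1 + (c2 - a2*y)*x2 = 7*1.4 + (-1.4)*12.0 + 2.4*0.0 = 9.8 - 16.8 + 0.0 = -7.0


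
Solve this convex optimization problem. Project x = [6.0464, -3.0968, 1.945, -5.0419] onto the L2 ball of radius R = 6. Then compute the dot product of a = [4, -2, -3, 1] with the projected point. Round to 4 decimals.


Step 1: Compute ||x|| (intermediates to 6 decimals).
||x|| = sqrt(6.0464^2 + (-3.0968)^2 + 1.945^2 + (-5.0419)^2) = 8.680605
Step 2: Project.
Since ||x|| > R, scale = R/||x|| = 6/8.680605 = 0.691196, proj(x) = scale * x
proj(x) = [4.179247, -2.140496, 1.344376, -3.484941]
Step 3: Dot product.
a^T * proj(x) = 4*4.179247 - 2*(-2.140496) - 3*1.344376 + 1*(-3.484941) = 13.4799


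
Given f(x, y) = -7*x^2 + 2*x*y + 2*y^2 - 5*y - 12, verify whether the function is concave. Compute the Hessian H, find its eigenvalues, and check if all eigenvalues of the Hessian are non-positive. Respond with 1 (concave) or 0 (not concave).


The Hessian of f(x,y) = -7*x^2 + 2*x*y + 2*y^2 - 5*y - 12 is:
H = [[-14, 2], [2, 4]]
Trace = -14 + 4 = -10
Determinant = -14*4 - (2)^2 = -60
Discriminant = (-10)^2 - 4*-60 = 340.0
Eigenvalues: lambda_1 = -14.2195, lambda_2 = 4.2195
The function is not concave.

0


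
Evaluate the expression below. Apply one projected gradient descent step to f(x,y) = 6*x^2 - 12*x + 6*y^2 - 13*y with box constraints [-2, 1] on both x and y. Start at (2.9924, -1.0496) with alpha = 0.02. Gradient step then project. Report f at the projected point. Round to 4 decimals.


Step 1: Compute gradient at (2.9924, -1.0496).
grad_x = 2*6*2.9924 - 12 = 23.9088
grad_y = 2*6*-1.0496 - 13 = -25.5952
Step 2: Gradient step.
x_raw = 2.9924 - 0.02*23.9088 = 2.5142
y_raw = -1.0496 - 0.02*-25.5952 = -0.5377
Step 3: Project onto [-2, 1].
x_proj = clip(2.5142) = 1.0
y_proj = clip(-0.5377) = -0.5377
Step 4: Evaluate f.
f(1.0, -0.5377) = 2.7247
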